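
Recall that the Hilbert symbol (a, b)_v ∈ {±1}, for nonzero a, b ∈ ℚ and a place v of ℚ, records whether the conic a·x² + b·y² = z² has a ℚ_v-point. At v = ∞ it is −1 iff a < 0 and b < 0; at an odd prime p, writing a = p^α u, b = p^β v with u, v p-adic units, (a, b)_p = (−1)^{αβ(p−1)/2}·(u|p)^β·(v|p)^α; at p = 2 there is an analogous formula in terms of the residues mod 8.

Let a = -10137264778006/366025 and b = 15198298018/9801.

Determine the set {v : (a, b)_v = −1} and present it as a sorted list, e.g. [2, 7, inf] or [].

[2, 19, 23, 29]

Mod squares: a ≡ -27094, b ≡ 34162. Check v ∈ {∞, 2, 3, 5, 11, 19, 23, 29, 31}.
v=11: a=11^-4·(≡10), b=11^-2·(≡6) mod 11; (10|11)=-1, (6|11)=-1; (−1)^{-4·-2·5}·(-1)^-2·(-1)^-4 = +1.
v=19: a=19^1·(≡2), b=19^1·(≡3) mod 19; (2|19)=-1, (3|19)=-1; (−1)^{1·1·9}·(-1)^1·(-1)^1 = -1.
v=2: v_2(a)=1, v_2(b)=1; units ≡ 5, 1 (mod 8); ε·ε+αω+βω = 0·0+1·0+1·1 ≡ 1  ⇒  (a,b)_2 = -1.
v=3: a=3^0·(≡2), b=3^-4·(≡1) mod 3; (2|3)=-1, (1|3)=+1; (−1)^{0·-4·1}·(-1)^-4·(+1)^0 = +1.
v=31: a=31^1·(≡7), b=31^1·(≡21) mod 31; (7|31)=+1, (21|31)=-1; (−1)^{1·1·15}·(+1)^1·(-1)^1 = +1.
v=5: a=5^-2·(≡4), b=5^0·(≡3) mod 5; (4|5)=+1, (3|5)=-1; (−1)^{-2·0·2}·(+1)^0·(-1)^-2 = +1.
v=∞: -27094 < 0 and 34162 > 0  ⇒  (a,b)_∞ = +1.
v=23: a=23^3·(≡2), b=23^2·(≡15) mod 23; (2|23)=+1, (15|23)=-1; (−1)^{3·2·11}·(+1)^2·(-1)^3 = -1.
v=29: a=29^4·(≡11), b=29^3·(≡19) mod 29; (11|29)=-1, (19|29)=-1; (−1)^{4·3·14}·(-1)^3·(-1)^4 = -1.
(-27094, 34162 / ℚ) ramifies at {2, 19, 23, 29}: a division algebra.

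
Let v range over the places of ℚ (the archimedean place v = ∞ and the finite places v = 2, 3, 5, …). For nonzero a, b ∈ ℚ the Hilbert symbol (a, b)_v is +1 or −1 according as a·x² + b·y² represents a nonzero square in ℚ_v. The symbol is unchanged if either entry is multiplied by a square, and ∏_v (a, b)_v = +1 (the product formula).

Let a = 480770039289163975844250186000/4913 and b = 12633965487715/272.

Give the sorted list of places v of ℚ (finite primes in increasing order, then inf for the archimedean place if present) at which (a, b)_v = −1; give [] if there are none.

[11, 13, 17, 19]

(a, b) ≡ (230945, 34595) mod (ℚ^×)²; places V = {2, 3, 5, 11, 13, 17, 19, 29, 37, ∞}.
(a,b)_∞: sgn(230945)=+, sgn(34595)=+, so +1.
(a,b)_2: α=4, β=-4; u≡1, v≡3 (mod 8); ε(u)ε(v)=0·1, αω(v)=4·1, βω(u)=-4·0; sum ≡ 0  ⇒  +1.
(a,b)_3: α=4, u≡2; β=0, v≡2 (mod 3); (2|3)=-1, (2|3)=-1; sign (−1)^0·-1^0·-1^4 = +1.
(a,b)_19: α=5, u≡18; β=2, v≡2 (mod 19); (18|19)=-1, (2|19)=-1; sign (−1)^0·-1^2·-1^5 = -1.
(a,b)_29: α=0, u≡2; β=2, v≡21 (mod 29); (2|29)=-1, (21|29)=-1; sign (−1)^0·-1^2·-1^0 = +1.
(a,b)_5: α=3, u≡1; β=1, v≡4 (mod 5); (1|5)=+1, (4|5)=+1; sign (−1)^0·+1^1·+1^3 = +1.
(a,b)_17: α=-3, u≡15; β=-1, v≡3 (mod 17); (15|17)=+1, (3|17)=-1; sign (−1)^0·+1^-1·-1^-3 = -1.
(a,b)_13: α=5, u≡7; β=2, v≡2 (mod 13); (7|13)=-1, (2|13)=-1; sign (−1)^0·-1^2·-1^5 = -1.
(a,b)_11: α=9, u≡10; β=3, v≡10 (mod 11); (10|11)=-1, (10|11)=-1; sign (−1)^1·-1^3·-1^9 = -1.
(a,b)_37: α=2, u≡34; β=1, v≡33 (mod 37); (34|37)=+1, (33|37)=+1; sign (−1)^0·+1^1·+1^2 = +1.
|Ram(230945, 34595)| = 4, even; anisotropic at {11, 13, 17, 19}.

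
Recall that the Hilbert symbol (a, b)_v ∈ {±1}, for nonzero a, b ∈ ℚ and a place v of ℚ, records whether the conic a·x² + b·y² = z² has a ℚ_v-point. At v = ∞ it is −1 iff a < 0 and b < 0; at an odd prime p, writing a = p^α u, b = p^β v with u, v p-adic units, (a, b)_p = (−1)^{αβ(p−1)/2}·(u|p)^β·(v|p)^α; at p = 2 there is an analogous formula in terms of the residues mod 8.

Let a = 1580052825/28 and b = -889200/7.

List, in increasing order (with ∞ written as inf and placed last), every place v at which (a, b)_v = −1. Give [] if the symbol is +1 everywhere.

Mod squares: a ≡ 399, b ≡ -1729. Check v ∈ {∞, 2, 3, 5, 7, 13, 19}.
v=3: a=3^9·(≡1), b=3^2·(≡2) mod 3; (1|3)=+1, (2|3)=-1; (−1)^{9·2·1}·(+1)^2·(-1)^9 = -1.
v=∞: 399 > 0 and -1729 < 0  ⇒  (a,b)_∞ = +1.
v=13: a=13^2·(≡10), b=13^1·(≡12) mod 13; (10|13)=+1, (12|13)=+1; (−1)^{2·1·6}·(+1)^1·(+1)^2 = +1.
v=5: a=5^2·(≡1), b=5^2·(≡1) mod 5; (1|5)=+1, (1|5)=+1; (−1)^{2·2·2}·(+1)^2·(+1)^2 = +1.
v=19: a=19^1·(≡14), b=19^1·(≡5) mod 19; (14|19)=-1, (5|19)=+1; (−1)^{1·1·9}·(-1)^1·(+1)^1 = +1.
v=7: a=7^-1·(≡2), b=7^-1·(≡3) mod 7; (2|7)=+1, (3|7)=-1; (−1)^{-1·-1·3}·(+1)^-1·(-1)^-1 = +1.
v=2: v_2(a)=-2, v_2(b)=4; units ≡ 7, 7 (mod 8); ε·ε+αω+βω = 1·1+-2·0+4·0 ≡ 1  ⇒  (a,b)_2 = -1.
|Ram(399, -1729)| = 2, even; anisotropic at {2, 3}.

[2, 3]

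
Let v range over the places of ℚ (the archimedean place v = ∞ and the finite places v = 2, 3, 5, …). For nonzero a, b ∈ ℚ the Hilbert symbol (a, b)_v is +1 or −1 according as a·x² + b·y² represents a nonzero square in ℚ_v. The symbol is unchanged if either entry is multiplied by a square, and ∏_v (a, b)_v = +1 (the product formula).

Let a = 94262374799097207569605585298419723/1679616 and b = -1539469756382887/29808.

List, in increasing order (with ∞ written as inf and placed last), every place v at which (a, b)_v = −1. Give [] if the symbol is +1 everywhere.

[2, 7, 23, 37, 41, 47]

(a, b) ≡ (180523, -44321) mod (ℚ^×)²; places V = {2, 3, 7, 17, 23, 29, 37, 41, 47, ∞}.
(a,b)_3: α=-8, u≡1; β=-4, v≡1 (mod 3); (1|3)=+1, (1|3)=+1; sign (−1)^0·+1^-4·+1^-8 = +1.
(a,b)_41: α=3, u≡21; β=1, v≡6 (mod 41); (21|41)=+1, (6|41)=-1; sign (−1)^0·+1^1·-1^3 = -1.
(a,b)_7: α=5, u≡2; β=4, v≡6 (mod 7); (2|7)=+1, (6|7)=-1; sign (−1)^0·+1^4·-1^5 = -1.
(a,b)_47: α=2, u≡10; β=1, v≡13 (mod 47); (10|47)=-1, (13|47)=-1; sign (−1)^0·-1^1·-1^2 = -1.
(a,b)_29: α=4, u≡26; β=2, v≡1 (mod 29); (26|29)=-1, (1|29)=+1; sign (−1)^0·-1^2·+1^4 = +1.
(a,b)_∞: sgn(180523)=+, sgn(-44321)=−, so +1.
(a,b)_23: α=2, u≡5; β=-1, v≡11 (mod 23); (5|23)=-1, (11|23)=-1; sign (−1)^0·-1^-1·-1^2 = -1.
(a,b)_17: α=5, u≡6; β=2, v≡13 (mod 17); (6|17)=-1, (13|17)=+1; sign (−1)^0·-1^2·+1^5 = +1.
(a,b)_37: α=5, u≡8; β=2, v≡14 (mod 37); (8|37)=-1, (14|37)=-1; sign (−1)^0·-1^2·-1^5 = -1.
(a,b)_2: α=-8, β=-4; u≡3, v≡7 (mod 8); ε(u)ε(v)=1·1, αω(v)=-8·0, βω(u)=-4·1; sum ≡ 1  ⇒  -1.
|Ram(180523, -44321)| = 6, even; anisotropic at {2, 7, 23, 37, 41, 47}.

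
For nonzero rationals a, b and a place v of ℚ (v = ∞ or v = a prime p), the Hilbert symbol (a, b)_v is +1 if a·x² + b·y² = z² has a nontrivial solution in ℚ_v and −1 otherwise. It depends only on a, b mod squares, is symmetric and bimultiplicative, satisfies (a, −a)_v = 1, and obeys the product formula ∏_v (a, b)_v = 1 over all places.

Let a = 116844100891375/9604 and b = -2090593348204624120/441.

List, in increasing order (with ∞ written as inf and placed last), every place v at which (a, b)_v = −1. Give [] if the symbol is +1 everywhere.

Mod squares: a ≡ 1495, b ≡ -1870. Check v ∈ {∞, 2, 3, 5, 7, 11, 13, 17, 23}.
v=23: a=23^3·(≡7), b=23^4·(≡16) mod 23; (7|23)=-1, (16|23)=+1; (−1)^{3·4·11}·(-1)^4·(+1)^3 = +1.
v=5: a=5^3·(≡4), b=5^1·(≡1) mod 5; (4|5)=+1, (1|5)=+1; (−1)^{3·1·2}·(+1)^1·(+1)^3 = +1.
v=11: a=11^2·(≡8), b=11^3·(≡8) mod 11; (8|11)=-1, (8|11)=-1; (−1)^{2·3·5}·(-1)^3·(-1)^2 = -1.
v=∞: 1495 > 0 and -1870 < 0  ⇒  (a,b)_∞ = +1.
v=7: a=7^-4·(≡1), b=7^-2·(≡5) mod 7; (1|7)=+1, (5|7)=-1; (−1)^{-4·-2·3}·(+1)^-2·(-1)^-4 = +1.
v=13: a=13^3·(≡6), b=13^4·(≡11) mod 13; (6|13)=-1, (11|13)=-1; (−1)^{3·4·6}·(-1)^4·(-1)^3 = -1.
v=17: a=17^2·(≡2), b=17^3·(≡1) mod 17; (2|17)=+1, (1|17)=+1; (−1)^{2·3·8}·(+1)^3·(+1)^2 = +1.
v=3: a=3^0·(≡1), b=3^-2·(≡2) mod 3; (1|3)=+1, (2|3)=-1; (−1)^{0·-2·1}·(+1)^-2·(-1)^0 = +1.
v=2: v_2(a)=-2, v_2(b)=3; units ≡ 7, 1 (mod 8); ε·ε+αω+βω = 1·0+-2·0+3·0 ≡ 0  ⇒  (a,b)_2 = +1.
Ram(1495, -1870) = {11, 13}; no ℚ_11-point on the conic.

[11, 13]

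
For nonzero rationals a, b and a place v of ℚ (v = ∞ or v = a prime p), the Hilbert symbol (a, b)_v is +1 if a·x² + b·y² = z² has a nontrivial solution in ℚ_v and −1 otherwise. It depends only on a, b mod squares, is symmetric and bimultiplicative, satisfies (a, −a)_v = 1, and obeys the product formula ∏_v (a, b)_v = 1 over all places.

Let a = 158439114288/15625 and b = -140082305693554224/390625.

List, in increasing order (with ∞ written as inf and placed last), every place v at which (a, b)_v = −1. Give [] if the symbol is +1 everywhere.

[7, 19]

Mod squares: a ≡ 14763, b ≡ -11. Check v ∈ {∞, 2, 3, 5, 7, 11, 13, 19, 37}.
v=5: a=5^-6·(≡3), b=5^-8·(≡1) mod 5; (3|5)=-1, (1|5)=+1; (−1)^{-6·-8·2}·(-1)^-8·(+1)^-6 = +1.
v=11: a=11^0·(≡3), b=11^1·(≡8) mod 11; (3|11)=+1, (8|11)=-1; (−1)^{0·1·5}·(+1)^1·(-1)^0 = +1.
v=∞: 14763 > 0 and -11 < 0  ⇒  (a,b)_∞ = +1.
v=3: a=3^5·(≡1), b=3^4·(≡1) mod 3; (1|3)=+1, (1|3)=+1; (−1)^{5·4·1}·(+1)^4·(+1)^5 = +1.
v=19: a=19^1·(≡17), b=19^2·(≡3) mod 19; (17|19)=+1, (3|19)=-1; (−1)^{1·2·9}·(+1)^2·(-1)^1 = -1.
v=7: a=7^3·(≡2), b=7^6·(≡5) mod 7; (2|7)=+1, (5|7)=-1; (−1)^{3·6·3}·(+1)^6·(-1)^3 = -1.
v=37: a=37^1·(≡32), b=37^2·(≡16) mod 37; (32|37)=-1, (16|37)=+1; (−1)^{1·2·18}·(-1)^2·(+1)^1 = +1.
v=2: v_2(a)=4, v_2(b)=4; units ≡ 3, 5 (mod 8); ε·ε+αω+βω = 1·0+4·1+4·1 ≡ 0  ⇒  (a,b)_2 = +1.
v=13: a=13^2·(≡8), b=13^2·(≡8) mod 13; (8|13)=-1, (8|13)=-1; (−1)^{2·2·6}·(-1)^2·(-1)^2 = +1.
|Ram(14763, -11)| = 2, even; anisotropic at {7, 19}.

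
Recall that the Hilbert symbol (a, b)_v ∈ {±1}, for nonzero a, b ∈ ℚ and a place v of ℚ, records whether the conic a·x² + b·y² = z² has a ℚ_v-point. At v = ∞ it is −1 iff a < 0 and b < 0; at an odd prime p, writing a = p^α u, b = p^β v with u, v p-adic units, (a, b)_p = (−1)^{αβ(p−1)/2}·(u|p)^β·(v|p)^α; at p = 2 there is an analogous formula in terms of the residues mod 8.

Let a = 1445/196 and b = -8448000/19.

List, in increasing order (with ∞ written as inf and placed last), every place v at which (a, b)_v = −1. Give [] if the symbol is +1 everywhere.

[2, 3]

(a, b) ≡ (5, -6270) mod (ℚ^×)²; places V = {2, 3, 5, 7, 11, 17, 19, ∞}.
(a,b)_5: α=1, u≡4; β=3, v≡4 (mod 5); (4|5)=+1, (4|5)=+1; sign (−1)^0·+1^3·+1^1 = +1.
(a,b)_11: α=0, u≡9; β=1, v≡8 (mod 11); (9|11)=+1, (8|11)=-1; sign (−1)^0·+1^1·-1^0 = +1.
(a,b)_3: α=0, u≡2; β=1, v≡1 (mod 3); (2|3)=-1, (1|3)=+1; sign (−1)^0·-1^1·+1^0 = -1.
(a,b)_∞: sgn(5)=+, sgn(-6270)=−, so +1.
(a,b)_7: α=-2, u≡6; β=0, v≡4 (mod 7); (6|7)=-1, (4|7)=+1; sign (−1)^0·-1^0·+1^-2 = +1.
(a,b)_19: α=0, u≡16; β=-1, v≡8 (mod 19); (16|19)=+1, (8|19)=-1; sign (−1)^0·+1^-1·-1^0 = +1.
(a,b)_2: α=-2, β=11; u≡5, v≡1 (mod 8); ε(u)ε(v)=0·0, αω(v)=-2·0, βω(u)=11·1; sum ≡ 1  ⇒  -1.
(a,b)_17: α=2, u≡10; β=0, v≡7 (mod 17); (10|17)=-1, (7|17)=-1; sign (−1)^0·-1^0·-1^2 = +1.
(5, -6270 / ℚ) ramifies at {2, 3}: a division algebra.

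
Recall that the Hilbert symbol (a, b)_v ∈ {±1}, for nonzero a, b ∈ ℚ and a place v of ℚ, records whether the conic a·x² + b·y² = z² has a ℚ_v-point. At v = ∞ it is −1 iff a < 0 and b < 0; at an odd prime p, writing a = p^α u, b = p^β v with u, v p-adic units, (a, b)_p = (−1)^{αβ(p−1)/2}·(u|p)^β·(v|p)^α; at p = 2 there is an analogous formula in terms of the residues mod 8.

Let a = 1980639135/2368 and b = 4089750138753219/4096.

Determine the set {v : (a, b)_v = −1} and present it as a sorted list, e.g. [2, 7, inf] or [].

[2, 19, 23, 37]

Mod squares: a ≡ 2506195, b ≡ 19. Check v ∈ {∞, 2, 3, 5, 19, 23, 31, 37}.
v=5: a=5^1·(≡4), b=5^0·(≡4) mod 5; (4|5)=+1, (4|5)=+1; (−1)^{1·0·2}·(+1)^0·(+1)^1 = +1.
v=23: a=23^1·(≡15), b=23^2·(≡19) mod 23; (15|23)=-1, (19|23)=-1; (−1)^{1·2·11}·(-1)^2·(-1)^1 = -1.
v=2: v_2(a)=-6, v_2(b)=-12; units ≡ 3, 3 (mod 8); ε·ε+αω+βω = 1·1+-6·1+-12·1 ≡ 1  ⇒  (a,b)_2 = -1.
v=37: a=37^-1·(≡28), b=37^0·(≡31) mod 37; (28|37)=+1, (31|37)=-1; (−1)^{-1·0·18}·(+1)^0·(-1)^-1 = -1.
v=3: a=3^4·(≡1), b=3^2·(≡1) mod 3; (1|3)=+1, (1|3)=+1; (−1)^{4·2·1}·(+1)^2·(+1)^4 = +1.
v=19: a=19^3·(≡5), b=19^7·(≡11) mod 19; (5|19)=+1, (11|19)=+1; (−1)^{3·7·9}·(+1)^7·(+1)^3 = -1.
v=31: a=31^1·(≡10), b=31^2·(≡16) mod 31; (10|31)=+1, (16|31)=+1; (−1)^{1·2·15}·(+1)^2·(+1)^1 = +1.
v=∞: 2506195 > 0 and 19 > 0  ⇒  (a,b)_∞ = +1.
Ram(2506195, 19) = {2, 19, 23, 37}; no ℚ_2-point on the conic.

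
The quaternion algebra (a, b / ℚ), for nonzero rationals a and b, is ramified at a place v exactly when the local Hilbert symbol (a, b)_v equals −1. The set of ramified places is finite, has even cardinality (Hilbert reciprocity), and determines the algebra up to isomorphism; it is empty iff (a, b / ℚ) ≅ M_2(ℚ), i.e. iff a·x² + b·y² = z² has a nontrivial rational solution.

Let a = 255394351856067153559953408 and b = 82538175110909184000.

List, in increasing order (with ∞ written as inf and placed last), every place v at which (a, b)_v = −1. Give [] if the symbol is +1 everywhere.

Mod squares: a ≡ 740962, b ≡ 290. Check v ∈ {∞, 2, 3, 5, 17, 19, 29, 31, 37}.
v=19: a=19^3·(≡15), b=19^2·(≡5) mod 19; (15|19)=-1, (5|19)=+1; (−1)^{3·2·9}·(-1)^2·(+1)^3 = +1.
v=∞: 740962 > 0 and 290 > 0  ⇒  (a,b)_∞ = +1.
v=31: a=31^3·(≡2), b=31^2·(≡12) mod 31; (2|31)=+1, (12|31)=-1; (−1)^{3·2·15}·(+1)^2·(-1)^3 = -1.
v=2: v_2(a)=13, v_2(b)=11; units ≡ 1, 1 (mod 8); ε·ε+αω+βω = 0·0+13·0+11·0 ≡ 0  ⇒  (a,b)_2 = +1.
v=17: a=17^3·(≡2), b=17^2·(≡8) mod 17; (2|17)=+1, (8|17)=+1; (−1)^{3·2·8}·(+1)^2·(+1)^3 = +1.
v=37: a=37^3·(≡16), b=37^2·(≡35) mod 37; (16|37)=+1, (35|37)=-1; (−1)^{3·2·18}·(+1)^2·(-1)^3 = -1.
v=5: a=5^0·(≡3), b=5^3·(≡2) mod 5; (3|5)=-1, (2|5)=-1; (−1)^{0·3·2}·(-1)^3·(-1)^0 = -1.
v=3: a=3^6·(≡1), b=3^4·(≡2) mod 3; (1|3)=+1, (2|3)=-1; (−1)^{6·4·1}·(+1)^4·(-1)^6 = +1.
v=29: a=29^2·(≡3), b=29^1·(≡11) mod 29; (3|29)=-1, (11|29)=-1; (−1)^{2·1·14}·(-1)^1·(-1)^2 = -1.
(740962, 290 / ℚ) ramifies at {5, 29, 31, 37}: a division algebra.

[5, 29, 31, 37]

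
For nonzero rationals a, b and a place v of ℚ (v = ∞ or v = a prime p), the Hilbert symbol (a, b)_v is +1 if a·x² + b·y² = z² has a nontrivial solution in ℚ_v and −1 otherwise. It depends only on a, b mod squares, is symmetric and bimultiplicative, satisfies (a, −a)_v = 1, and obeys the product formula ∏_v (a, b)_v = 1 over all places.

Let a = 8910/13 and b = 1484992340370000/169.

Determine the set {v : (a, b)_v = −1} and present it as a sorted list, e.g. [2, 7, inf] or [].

Mod squares: a ≡ 1430, b ≡ 34357. Check v ∈ {∞, 2, 3, 5, 7, 11, 13, 17, 43, 47}.
v=11: a=11^1·(≡9), b=11^2·(≡4) mod 11; (9|11)=+1, (4|11)=+1; (−1)^{1·2·5}·(+1)^2·(+1)^1 = +1.
v=∞: 1430 > 0 and 34357 > 0  ⇒  (a,b)_∞ = +1.
v=17: a=17^0·(≡8), b=17^1·(≡13) mod 17; (8|17)=+1, (13|17)=+1; (−1)^{0·1·8}·(+1)^1·(+1)^0 = +1.
v=47: a=47^0·(≡31), b=47^1·(≡23) mod 47; (31|47)=-1, (23|47)=-1; (−1)^{0·1·23}·(-1)^1·(-1)^0 = -1.
v=43: a=43^0·(≡4), b=43^1·(≡21) mod 43; (4|43)=+1, (21|43)=+1; (−1)^{0·1·21}·(+1)^1·(+1)^0 = +1.
v=2: v_2(a)=1, v_2(b)=4; units ≡ 3, 5 (mod 8); ε·ε+αω+βω = 1·0+1·1+4·1 ≡ 1  ⇒  (a,b)_2 = -1.
v=5: a=5^1·(≡4), b=5^4·(≡3) mod 5; (4|5)=+1, (3|5)=-1; (−1)^{1·4·2}·(+1)^4·(-1)^1 = -1.
v=13: a=13^-1·(≡5), b=13^-2·(≡7) mod 13; (5|13)=-1, (7|13)=-1; (−1)^{-1·-2·6}·(-1)^-2·(-1)^-1 = -1.
v=3: a=3^4·(≡2), b=3^6·(≡1) mod 3; (2|3)=-1, (1|3)=+1; (−1)^{4·6·1}·(-1)^6·(+1)^4 = +1.
v=7: a=7^0·(≡1), b=7^2·(≡1) mod 7; (1|7)=+1, (1|7)=+1; (−1)^{0·2·3}·(+1)^2·(+1)^0 = +1.
(1430, 34357 / ℚ) ramifies at {2, 5, 13, 47}: a division algebra.

[2, 5, 13, 47]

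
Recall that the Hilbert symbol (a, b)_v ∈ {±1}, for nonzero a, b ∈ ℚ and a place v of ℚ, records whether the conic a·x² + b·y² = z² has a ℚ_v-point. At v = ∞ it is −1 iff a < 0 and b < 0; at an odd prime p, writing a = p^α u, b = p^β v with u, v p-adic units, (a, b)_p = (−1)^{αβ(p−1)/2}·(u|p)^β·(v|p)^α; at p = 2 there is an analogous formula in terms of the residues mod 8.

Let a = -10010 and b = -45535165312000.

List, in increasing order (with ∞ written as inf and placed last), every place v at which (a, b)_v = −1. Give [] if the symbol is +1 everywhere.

Mod squares: a ≡ -10010, b ≡ -595. Check v ∈ {∞, 2, 5, 7, 11, 13, 17, 19}.
v=2: v_2(a)=1, v_2(b)=10; units ≡ 3, 5 (mod 8); ε·ε+αω+βω = 1·0+1·1+10·1 ≡ 1  ⇒  (a,b)_2 = -1.
v=∞: -10010 < 0 and -595 < 0  ⇒  (a,b)_∞ = -1.
v=19: a=19^0·(≡3), b=19^2·(≡12) mod 19; (3|19)=-1, (12|19)=-1; (−1)^{0·2·9}·(-1)^2·(-1)^0 = +1.
v=17: a=17^0·(≡3), b=17^1·(≡16) mod 17; (3|17)=-1, (16|17)=+1; (−1)^{0·1·8}·(-1)^1·(+1)^0 = -1.
v=11: a=11^1·(≡3), b=11^0·(≡10) mod 11; (3|11)=+1, (10|11)=-1; (−1)^{1·0·5}·(+1)^0·(-1)^1 = -1.
v=13: a=13^1·(≡10), b=13^2·(≡3) mod 13; (10|13)=+1, (3|13)=+1; (−1)^{1·2·6}·(+1)^2·(+1)^1 = +1.
v=7: a=7^1·(≡5), b=7^3·(≡3) mod 7; (5|7)=-1, (3|7)=-1; (−1)^{1·3·3}·(-1)^3·(-1)^1 = -1.
v=5: a=5^1·(≡3), b=5^3·(≡4) mod 5; (3|5)=-1, (4|5)=+1; (−1)^{1·3·2}·(-1)^3·(+1)^1 = -1.
(-10010, -595 / ℚ) ramifies at {2, 5, 7, 11, 17, ∞}: a division algebra.

[2, 5, 7, 11, 17, inf]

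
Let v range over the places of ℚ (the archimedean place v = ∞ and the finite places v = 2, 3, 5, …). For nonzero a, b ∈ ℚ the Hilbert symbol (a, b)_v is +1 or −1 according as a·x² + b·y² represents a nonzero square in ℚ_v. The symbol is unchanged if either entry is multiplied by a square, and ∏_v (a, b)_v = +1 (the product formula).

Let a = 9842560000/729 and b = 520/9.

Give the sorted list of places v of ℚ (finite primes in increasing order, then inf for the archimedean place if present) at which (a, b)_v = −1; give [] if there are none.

[2, 13]

(a, b) ≡ (91, 130) mod (ℚ^×)²; places V = {2, 3, 5, 7, 13, ∞}.
(a,b)_13: α=3, u≡5; β=1, v≡3 (mod 13); (5|13)=-1, (3|13)=+1; sign (−1)^0·-1^1·+1^3 = -1.
(a,b)_7: α=1, u≡3; β=0, v≡1 (mod 7); (3|7)=-1, (1|7)=+1; sign (−1)^0·-1^0·+1^1 = +1.
(a,b)_3: α=-6, u≡1; β=-2, v≡1 (mod 3); (1|3)=+1, (1|3)=+1; sign (−1)^0·+1^-2·+1^-6 = +1.
(a,b)_2: α=10, β=3; u≡3, v≡1 (mod 8); ε(u)ε(v)=1·0, αω(v)=10·0, βω(u)=3·1; sum ≡ 1  ⇒  -1.
(a,b)_∞: sgn(91)=+, sgn(130)=+, so +1.
(a,b)_5: α=4, u≡4; β=1, v≡1 (mod 5); (4|5)=+1, (1|5)=+1; sign (−1)^0·+1^1·+1^4 = +1.
Ram(91, 130) = {2, 13}; no ℚ_2-point on the conic.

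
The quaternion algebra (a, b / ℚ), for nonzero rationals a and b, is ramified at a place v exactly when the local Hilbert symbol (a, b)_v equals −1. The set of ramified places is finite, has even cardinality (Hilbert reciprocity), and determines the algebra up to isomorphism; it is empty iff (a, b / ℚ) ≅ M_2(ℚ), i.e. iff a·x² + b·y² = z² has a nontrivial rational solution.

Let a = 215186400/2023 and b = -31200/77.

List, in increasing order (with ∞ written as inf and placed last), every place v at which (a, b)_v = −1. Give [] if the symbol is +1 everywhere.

[2, 3]

(a, b) ≡ (3458, -6006) mod (ℚ^×)²; places V = {2, 3, 5, 7, 11, 13, 17, 19, ∞}.
(a,b)_∞: sgn(3458)=+, sgn(-6006)=−, so +1.
(a,b)_3: α=2, u≡2; β=1, v≡2 (mod 3); (2|3)=-1, (2|3)=-1; sign (−1)^0·-1^1·-1^2 = -1.
(a,b)_5: α=2, u≡2; β=2, v≡1 (mod 5); (2|5)=-1, (1|5)=+1; sign (−1)^0·-1^2·+1^2 = +1.
(a,b)_7: α=-1, u≡1; β=-1, v≡5 (mod 7); (1|7)=+1, (5|7)=-1; sign (−1)^1·+1^-1·-1^-1 = +1.
(a,b)_11: α=2, u≡3; β=-1, v≡1 (mod 11); (3|11)=+1, (1|11)=+1; sign (−1)^0·+1^-1·+1^2 = +1.
(a,b)_13: α=1, u≡7; β=1, v≡8 (mod 13); (7|13)=-1, (8|13)=-1; sign (−1)^0·-1^1·-1^1 = +1.
(a,b)_17: α=-2, u≡11; β=0, v≡7 (mod 17); (11|17)=-1, (7|17)=-1; sign (−1)^0·-1^0·-1^-2 = +1.
(a,b)_2: α=5, β=5; u≡1, v≡5 (mod 8); ε(u)ε(v)=0·0, αω(v)=5·1, βω(u)=5·0; sum ≡ 1  ⇒  -1.
(a,b)_19: α=1, u≡11; β=0, v≡17 (mod 19); (11|19)=+1, (17|19)=+1; sign (−1)^0·+1^0·+1^1 = +1.
(3458, -6006 / ℚ) ramifies at {2, 3}: a division algebra.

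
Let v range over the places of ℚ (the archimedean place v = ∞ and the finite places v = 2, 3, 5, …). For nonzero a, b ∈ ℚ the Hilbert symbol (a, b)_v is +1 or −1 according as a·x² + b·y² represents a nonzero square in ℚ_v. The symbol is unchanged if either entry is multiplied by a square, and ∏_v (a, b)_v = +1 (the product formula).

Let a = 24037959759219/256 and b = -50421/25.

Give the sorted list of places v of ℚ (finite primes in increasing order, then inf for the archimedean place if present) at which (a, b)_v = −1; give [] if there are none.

Mod squares: a ≡ 4423979, b ≡ -21. Check v ∈ {∞, 2, 3, 5, 7, 19, 29, 31, 37}.
v=19: a=19^1·(≡3), b=19^0·(≡4) mod 19; (3|19)=-1, (4|19)=+1; (−1)^{1·0·9}·(-1)^0·(+1)^1 = +1.
v=3: a=3^4·(≡2), b=3^1·(≡2) mod 3; (2|3)=-1, (2|3)=-1; (−1)^{4·1·1}·(-1)^1·(-1)^4 = -1.
v=29: a=29^1·(≡18), b=29^0·(≡12) mod 29; (18|29)=-1, (12|29)=-1; (−1)^{1·0·14}·(-1)^0·(-1)^1 = -1.
v=7: a=7^3·(≡1), b=7^5·(≡1) mod 7; (1|7)=+1, (1|7)=+1; (−1)^{3·5·3}·(+1)^5·(+1)^3 = -1.
v=37: a=37^3·(≡32), b=37^0·(≡30) mod 37; (32|37)=-1, (30|37)=+1; (−1)^{3·0·18}·(-1)^0·(+1)^3 = +1.
v=2: v_2(a)=-8, v_2(b)=0; units ≡ 3, 3 (mod 8); ε·ε+αω+βω = 1·1+-8·1+0·1 ≡ 1  ⇒  (a,b)_2 = -1.
v=∞: 4423979 > 0 and -21 < 0  ⇒  (a,b)_∞ = +1.
v=5: a=5^0·(≡4), b=5^-2·(≡4) mod 5; (4|5)=+1, (4|5)=+1; (−1)^{0·-2·2}·(+1)^-2·(+1)^0 = +1.
v=31: a=31^1·(≡10), b=31^0·(≡18) mod 31; (10|31)=+1, (18|31)=+1; (−1)^{1·0·15}·(+1)^0·(+1)^1 = +1.
Ram(4423979, -21) = {2, 3, 7, 29}; no ℚ_2-point on the conic.

[2, 3, 7, 29]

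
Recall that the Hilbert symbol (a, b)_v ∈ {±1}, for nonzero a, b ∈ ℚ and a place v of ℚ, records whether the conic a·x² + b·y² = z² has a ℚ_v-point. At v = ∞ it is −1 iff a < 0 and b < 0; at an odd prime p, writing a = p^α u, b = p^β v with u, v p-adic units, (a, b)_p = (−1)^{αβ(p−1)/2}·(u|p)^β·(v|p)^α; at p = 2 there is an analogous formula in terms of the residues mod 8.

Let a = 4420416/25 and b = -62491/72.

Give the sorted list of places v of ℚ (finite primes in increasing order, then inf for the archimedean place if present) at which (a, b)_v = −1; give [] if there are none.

[2, 7, 11, 13]

Mod squares: a ≡ 69069, b ≡ -124982. Check v ∈ {∞, 2, 3, 5, 7, 11, 13, 19, 23}.
v=∞: 69069 > 0 and -124982 < 0  ⇒  (a,b)_∞ = +1.
v=19: a=19^0·(≡11), b=19^1·(≡10) mod 19; (11|19)=+1, (10|19)=-1; (−1)^{0·1·9}·(+1)^1·(-1)^0 = +1.
v=13: a=13^1·(≡9), b=13^1·(≡6) mod 13; (9|13)=+1, (6|13)=-1; (−1)^{1·1·6}·(+1)^1·(-1)^1 = -1.
v=3: a=3^1·(≡1), b=3^-2·(≡1) mod 3; (1|3)=+1, (1|3)=+1; (−1)^{1·-2·1}·(+1)^-2·(+1)^1 = +1.
v=2: v_2(a)=6, v_2(b)=-3; units ≡ 5, 5 (mod 8); ε·ε+αω+βω = 0·0+6·1+-3·1 ≡ 1  ⇒  (a,b)_2 = -1.
v=23: a=23^1·(≡2), b=23^1·(≡22) mod 23; (2|23)=+1, (22|23)=-1; (−1)^{1·1·11}·(+1)^1·(-1)^1 = +1.
v=11: a=11^1·(≡5), b=11^1·(≡1) mod 11; (5|11)=+1, (1|11)=+1; (−1)^{1·1·5}·(+1)^1·(+1)^1 = -1.
v=7: a=7^1·(≡1), b=7^0·(≡6) mod 7; (1|7)=+1, (6|7)=-1; (−1)^{1·0·3}·(+1)^0·(-1)^1 = -1.
v=5: a=5^-2·(≡1), b=5^0·(≡2) mod 5; (1|5)=+1, (2|5)=-1; (−1)^{-2·0·2}·(+1)^0·(-1)^-2 = +1.
(69069, -124982 / ℚ) ramifies at {2, 7, 11, 13}: a division algebra.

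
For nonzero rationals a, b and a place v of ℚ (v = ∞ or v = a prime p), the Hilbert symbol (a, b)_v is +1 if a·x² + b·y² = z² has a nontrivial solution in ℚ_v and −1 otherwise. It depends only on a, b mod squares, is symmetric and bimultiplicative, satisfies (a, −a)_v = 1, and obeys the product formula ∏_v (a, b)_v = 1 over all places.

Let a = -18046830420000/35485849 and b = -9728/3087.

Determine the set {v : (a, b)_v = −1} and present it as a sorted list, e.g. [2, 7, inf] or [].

Mod squares: a ≡ -2, b ≡ -266. Check v ∈ {∞, 2, 3, 5, 7, 17, 19, 23, 31, 37}.
v=∞: -2 < 0 and -266 < 0  ⇒  (a,b)_∞ = -1.
v=5: a=5^4·(≡2), b=5^0·(≡1) mod 5; (2|5)=-1, (1|5)=+1; (−1)^{4·0·2}·(-1)^0·(+1)^4 = +1.
v=3: a=3^2·(≡1), b=3^-2·(≡1) mod 3; (1|3)=+1, (1|3)=+1; (−1)^{2·-2·1}·(+1)^-2·(+1)^2 = +1.
v=7: a=7^-2·(≡5), b=7^-3·(≡1) mod 7; (5|7)=-1, (1|7)=+1; (−1)^{-2·-3·3}·(-1)^-3·(+1)^-2 = -1.
v=2: v_2(a)=5, v_2(b)=9; units ≡ 7, 3 (mod 8); ε·ε+αω+βω = 1·1+5·1+9·0 ≡ 0  ⇒  (a,b)_2 = +1.
v=37: a=37^-2·(≡22), b=37^0·(≡21) mod 37; (22|37)=-1, (21|37)=+1; (−1)^{-2·0·18}·(-1)^0·(+1)^-2 = +1.
v=19: a=19^2·(≡11), b=19^1·(≡17) mod 19; (11|19)=+1, (17|19)=+1; (−1)^{2·1·9}·(+1)^1·(+1)^2 = +1.
v=31: a=31^2·(≡12), b=31^0·(≡21) mod 31; (12|31)=-1, (21|31)=-1; (−1)^{2·0·15}·(-1)^0·(-1)^2 = +1.
v=23: a=23^-2·(≡22), b=23^0·(≡14) mod 23; (22|23)=-1, (14|23)=-1; (−1)^{-2·0·11}·(-1)^0·(-1)^-2 = +1.
v=17: a=17^2·(≡4), b=17^0·(≡3) mod 17; (4|17)=+1, (3|17)=-1; (−1)^{2·0·8}·(+1)^0·(-1)^2 = +1.
|Ram(-2, -266)| = 2, even; anisotropic at {7, ∞}.

[7, inf]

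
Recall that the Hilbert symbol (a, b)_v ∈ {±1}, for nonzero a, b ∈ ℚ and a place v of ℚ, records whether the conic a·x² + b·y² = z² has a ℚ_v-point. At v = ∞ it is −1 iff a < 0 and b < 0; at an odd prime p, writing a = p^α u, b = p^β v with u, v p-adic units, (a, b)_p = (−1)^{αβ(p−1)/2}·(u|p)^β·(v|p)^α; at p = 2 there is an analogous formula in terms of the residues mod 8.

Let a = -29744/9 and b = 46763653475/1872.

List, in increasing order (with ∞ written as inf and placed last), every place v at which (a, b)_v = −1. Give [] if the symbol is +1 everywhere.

[11, 13, 29, 43]

Mod squares: a ≡ -11, b ≡ 4101383. Check v ∈ {∞, 2, 3, 5, 7, 11, 13, 23, 29, 43}.
v=3: a=3^-2·(≡1), b=3^-2·(≡2) mod 3; (1|3)=+1, (2|3)=-1; (−1)^{-2·-2·1}·(+1)^-2·(-1)^-2 = +1.
v=11: a=11^1·(≡10), b=11^3·(≡8) mod 11; (10|11)=-1, (8|11)=-1; (−1)^{1·3·5}·(-1)^3·(-1)^1 = -1.
v=5: a=5^0·(≡4), b=5^2·(≡2) mod 5; (4|5)=+1, (2|5)=-1; (−1)^{0·2·2}·(+1)^2·(-1)^0 = +1.
v=43: a=43^0·(≡30), b=43^1·(≡29) mod 43; (30|43)=-1, (29|43)=-1; (−1)^{0·1·21}·(-1)^1·(-1)^0 = -1.
v=7: a=7^0·(≡3), b=7^2·(≡5) mod 7; (3|7)=-1, (5|7)=-1; (−1)^{0·2·3}·(-1)^2·(-1)^0 = +1.
v=∞: -11 < 0 and 4101383 > 0  ⇒  (a,b)_∞ = +1.
v=23: a=23^0·(≡2), b=23^1·(≡13) mod 23; (2|23)=+1, (13|23)=+1; (−1)^{0·1·11}·(+1)^1·(+1)^0 = +1.
v=2: v_2(a)=4, v_2(b)=-4; units ≡ 5, 7 (mod 8); ε·ε+αω+βω = 0·1+4·0+-4·1 ≡ 0  ⇒  (a,b)_2 = +1.
v=29: a=29^0·(≡14), b=29^1·(≡16) mod 29; (14|29)=-1, (16|29)=+1; (−1)^{0·1·14}·(-1)^1·(+1)^0 = -1.
v=13: a=13^2·(≡5), b=13^-1·(≡6) mod 13; (5|13)=-1, (6|13)=-1; (−1)^{2·-1·6}·(-1)^-1·(-1)^2 = -1.
|Ram(-11, 4101383)| = 4, even; anisotropic at {11, 13, 29, 43}.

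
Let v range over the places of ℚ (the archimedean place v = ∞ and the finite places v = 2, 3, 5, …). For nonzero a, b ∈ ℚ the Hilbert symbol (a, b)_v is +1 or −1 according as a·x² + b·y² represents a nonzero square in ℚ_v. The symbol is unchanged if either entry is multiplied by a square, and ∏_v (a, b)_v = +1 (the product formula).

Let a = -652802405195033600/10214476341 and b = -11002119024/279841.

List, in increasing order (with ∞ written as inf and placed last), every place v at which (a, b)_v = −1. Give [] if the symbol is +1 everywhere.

Mod squares: a ≡ -472719, b ≡ -39. Check v ∈ {∞, 2, 3, 5, 13, 17, 19, 23, 31}.
v=13: a=13^5·(≡8), b=13^3·(≡1) mod 13; (8|13)=-1, (1|13)=+1; (−1)^{5·3·6}·(-1)^3·(+1)^5 = -1.
v=31: a=31^1·(≡27), b=31^0·(≡21) mod 31; (27|31)=-1, (21|31)=-1; (−1)^{1·0·15}·(-1)^0·(-1)^1 = -1.
v=23: a=23^-7·(≡8), b=23^-4·(≡22) mod 23; (8|23)=+1, (22|23)=-1; (−1)^{-7·-4·11}·(+1)^-4·(-1)^-7 = -1.
v=19: a=19^4·(≡4), b=19^2·(≡10) mod 19; (4|19)=+1, (10|19)=-1; (−1)^{4·2·9}·(+1)^2·(-1)^4 = +1.
v=∞: -472719 < 0 and -39 < 0  ⇒  (a,b)_∞ = -1.
v=5: a=5^2·(≡1), b=5^0·(≡1) mod 5; (1|5)=+1, (1|5)=+1; (−1)^{2·0·2}·(+1)^0·(+1)^2 = +1.
v=2: v_2(a)=10, v_2(b)=4; units ≡ 1, 1 (mod 8); ε·ε+αω+βω = 0·0+10·0+4·0 ≡ 0  ⇒  (a,b)_2 = +1.
v=17: a=17^1·(≡14), b=17^2·(≡12) mod 17; (14|17)=-1, (12|17)=-1; (−1)^{1·2·8}·(-1)^2·(-1)^1 = -1.
v=3: a=3^-1·(≡2), b=3^1·(≡2) mod 3; (2|3)=-1, (2|3)=-1; (−1)^{-1·1·1}·(-1)^1·(-1)^-1 = -1.
|Ram(-472719, -39)| = 6, even; anisotropic at {3, 13, 17, 23, 31, ∞}.

[3, 13, 17, 23, 31, inf]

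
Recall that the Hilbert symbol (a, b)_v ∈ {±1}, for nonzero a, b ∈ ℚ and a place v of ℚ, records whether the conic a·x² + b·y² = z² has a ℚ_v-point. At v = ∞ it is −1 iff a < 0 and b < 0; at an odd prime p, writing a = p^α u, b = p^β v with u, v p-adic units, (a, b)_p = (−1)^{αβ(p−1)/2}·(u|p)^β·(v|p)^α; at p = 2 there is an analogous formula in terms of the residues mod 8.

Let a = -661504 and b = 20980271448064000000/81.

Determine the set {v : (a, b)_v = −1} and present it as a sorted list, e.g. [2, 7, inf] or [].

(a, b) ≡ (-646, 34) mod (ℚ^×)²; places V = {2, 3, 5, 17, 19, ∞}.
(a,b)_∞: sgn(-646)=−, sgn(34)=+, so +1.
(a,b)_5: α=0, u≡1; β=6, v≡1 (mod 5); (1|5)=+1, (1|5)=+1; sign (−1)^0·+1^6·+1^0 = +1.
(a,b)_3: α=0, u≡2; β=-4, v≡1 (mod 3); (2|3)=-1, (1|3)=+1; sign (−1)^0·-1^-4·+1^0 = +1.
(a,b)_2: α=11, β=21; u≡5, v≡1 (mod 8); ε(u)ε(v)=0·0, αω(v)=11·0, βω(u)=21·1; sum ≡ 1  ⇒  -1.
(a,b)_19: α=1, u≡11; β=4, v≡13 (mod 19); (11|19)=+1, (13|19)=-1; sign (−1)^0·+1^4·-1^1 = -1.
(a,b)_17: α=1, u≡1; β=3, v≡16 (mod 17); (1|17)=+1, (16|17)=+1; sign (−1)^0·+1^3·+1^1 = +1.
|Ram(-646, 34)| = 2, even; anisotropic at {2, 19}.

[2, 19]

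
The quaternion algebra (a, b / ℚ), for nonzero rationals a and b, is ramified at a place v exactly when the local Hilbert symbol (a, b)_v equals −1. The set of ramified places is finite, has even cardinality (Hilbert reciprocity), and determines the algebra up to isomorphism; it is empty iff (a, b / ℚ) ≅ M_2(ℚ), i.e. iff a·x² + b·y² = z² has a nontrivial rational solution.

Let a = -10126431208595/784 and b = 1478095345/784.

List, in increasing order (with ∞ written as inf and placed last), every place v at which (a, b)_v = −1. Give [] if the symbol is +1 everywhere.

(a, b) ≡ (-43355, 1757545) mod (ℚ^×)²; places V = {2, 5, 7, 13, 17, 23, 29, 31, ∞}.
(a,b)_29: α=3, u≡6; β=3, v≡24 (mod 29); (6|29)=+1, (24|29)=+1; sign (−1)^0·+1^3·+1^3 = +1.
(a,b)_31: α=2, u≡14; β=1, v≡12 (mod 31); (14|31)=+1, (12|31)=-1; sign (−1)^0·+1^1·-1^2 = +1.
(a,b)_7: α=-2, u≡6; β=-2, v≡3 (mod 7); (6|7)=-1, (3|7)=-1; sign (−1)^0·-1^-2·-1^-2 = +1.
(a,b)_17: α=2, u≡7; β=1, v≡15 (mod 17); (7|17)=-1, (15|17)=+1; sign (−1)^0·-1^1·+1^2 = -1.
(a,b)_23: α=1, u≡3; β=1, v≡1 (mod 23); (3|23)=+1, (1|23)=+1; sign (−1)^1·+1^1·+1^1 = -1.
(a,b)_2: α=-4, β=-4; u≡5, v≡1 (mod 8); ε(u)ε(v)=0·0, αω(v)=-4·0, βω(u)=-4·1; sum ≡ 0  ⇒  +1.
(a,b)_5: α=1, u≡4; β=1, v≡1 (mod 5); (4|5)=+1, (1|5)=+1; sign (−1)^0·+1^1·+1^1 = +1.
(a,b)_13: α=1, u≡5; β=0, v≡3 (mod 13); (5|13)=-1, (3|13)=+1; sign (−1)^0·-1^0·+1^1 = +1.
(a,b)_∞: sgn(-43355)=−, sgn(1757545)=+, so +1.
Ram(-43355, 1757545) = {17, 23}; no ℚ_17-point on the conic.

[17, 23]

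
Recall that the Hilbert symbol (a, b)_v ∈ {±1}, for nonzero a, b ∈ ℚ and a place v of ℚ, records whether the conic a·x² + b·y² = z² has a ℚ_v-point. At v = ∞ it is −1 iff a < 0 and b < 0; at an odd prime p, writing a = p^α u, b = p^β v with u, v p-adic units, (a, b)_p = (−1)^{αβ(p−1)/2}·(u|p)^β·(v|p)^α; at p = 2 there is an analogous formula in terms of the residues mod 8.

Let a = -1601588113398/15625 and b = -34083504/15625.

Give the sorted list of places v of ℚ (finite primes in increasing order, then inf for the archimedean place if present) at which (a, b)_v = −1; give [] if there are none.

(a, b) ≡ (-102, -91) mod (ℚ^×)²; places V = {2, 3, 5, 7, 13, 17, ∞}.
(a,b)_5: α=-6, u≡2; β=-6, v≡1 (mod 5); (2|5)=-1, (1|5)=+1; sign (−1)^0·-1^-6·+1^-6 = +1.
(a,b)_7: α=2, u≡5; β=1, v≡2 (mod 7); (5|7)=-1, (2|7)=+1; sign (−1)^0·-1^1·+1^2 = -1.
(a,b)_17: α=3, u≡6; β=2, v≡5 (mod 17); (6|17)=-1, (5|17)=-1; sign (−1)^0·-1^2·-1^3 = -1.
(a,b)_∞: sgn(-102)=−, sgn(-91)=−, so -1.
(a,b)_3: α=9, u≡2; β=4, v≡2 (mod 3); (2|3)=-1, (2|3)=-1; sign (−1)^0·-1^4·-1^9 = -1.
(a,b)_13: α=2, u≡6; β=1, v≡7 (mod 13); (6|13)=-1, (7|13)=-1; sign (−1)^0·-1^1·-1^2 = -1.
(a,b)_2: α=1, β=4; u≡5, v≡5 (mod 8); ε(u)ε(v)=0·0, αω(v)=1·1, βω(u)=4·1; sum ≡ 1  ⇒  -1.
Ram(-102, -91) = {2, 3, 7, 13, 17, ∞}; no ℚ_2-point on the conic.

[2, 3, 7, 13, 17, inf]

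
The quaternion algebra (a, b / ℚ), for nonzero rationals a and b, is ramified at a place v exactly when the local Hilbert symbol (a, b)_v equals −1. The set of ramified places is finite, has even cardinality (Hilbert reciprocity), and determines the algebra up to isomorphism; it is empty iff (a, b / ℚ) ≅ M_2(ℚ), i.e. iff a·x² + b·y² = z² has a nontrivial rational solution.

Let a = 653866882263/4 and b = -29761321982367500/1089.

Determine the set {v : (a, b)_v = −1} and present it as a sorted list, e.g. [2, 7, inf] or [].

[31, 37]

(a, b) ≡ (23, -184667) mod (ℚ^×)²; places V = {2, 3, 5, 7, 11, 23, 31, 37, ∞}.
(a,b)_5: α=0, u≡2; β=4, v≡3 (mod 5); (2|5)=-1, (3|5)=-1; sign (−1)^0·-1^4·-1^0 = +1.
(a,b)_23: α=1, u≡4; β=1, v≡7 (mod 23); (4|23)=+1, (7|23)=-1; sign (−1)^1·+1^1·-1^1 = +1.
(a,b)_2: α=-2, β=2; u≡7, v≡5 (mod 8); ε(u)ε(v)=1·0, αω(v)=-2·1, βω(u)=2·0; sum ≡ 0  ⇒  +1.
(a,b)_31: α=2, u≡11; β=3, v≡13 (mod 31); (11|31)=-1, (13|31)=-1; sign (−1)^0·-1^3·-1^2 = -1.
(a,b)_3: α=2, u≡2; β=-2, v≡1 (mod 3); (2|3)=-1, (1|3)=+1; sign (−1)^0·-1^-2·+1^2 = +1.
(a,b)_∞: sgn(23)=+, sgn(-184667)=−, so +1.
(a,b)_7: α=4, u≡1; β=3, v≡4 (mod 7); (1|7)=+1, (4|7)=+1; sign (−1)^0·+1^3·+1^4 = +1.
(a,b)_37: α=2, u≡22; β=3, v≡11 (mod 37); (22|37)=-1, (11|37)=+1; sign (−1)^0·-1^3·+1^2 = -1.
(a,b)_11: α=0, u≡3; β=-2, v≡4 (mod 11); (3|11)=+1, (4|11)=+1; sign (−1)^0·+1^-2·+1^0 = +1.
Ram(23, -184667) = {31, 37}; no ℚ_31-point on the conic.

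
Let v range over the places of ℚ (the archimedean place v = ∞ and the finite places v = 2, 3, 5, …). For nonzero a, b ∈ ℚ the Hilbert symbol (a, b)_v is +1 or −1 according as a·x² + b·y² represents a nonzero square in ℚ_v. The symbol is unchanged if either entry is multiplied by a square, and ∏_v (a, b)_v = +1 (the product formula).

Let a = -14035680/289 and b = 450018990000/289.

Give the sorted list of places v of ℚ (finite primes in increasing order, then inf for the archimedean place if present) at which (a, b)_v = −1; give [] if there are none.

(a, b) ≡ (-30, 19) mod (ℚ^×)²; places V = {2, 3, 5, 17, 19, ∞}.
(a,b)_19: α=2, u≡8; β=3, v≡9 (mod 19); (8|19)=-1, (9|19)=+1; sign (−1)^0·-1^3·+1^2 = -1.
(a,b)_3: α=5, u≡2; β=8, v≡1 (mod 3); (2|3)=-1, (1|3)=+1; sign (−1)^0·-1^8·+1^5 = +1.
(a,b)_17: α=-2, u≡13; β=-2, v≡2 (mod 17); (13|17)=+1, (2|17)=+1; sign (−1)^0·+1^-2·+1^-2 = +1.
(a,b)_2: α=5, β=4; u≡1, v≡3 (mod 8); ε(u)ε(v)=0·1, αω(v)=5·1, βω(u)=4·0; sum ≡ 1  ⇒  -1.
(a,b)_5: α=1, u≡1; β=4, v≡1 (mod 5); (1|5)=+1, (1|5)=+1; sign (−1)^0·+1^4·+1^1 = +1.
(a,b)_∞: sgn(-30)=−, sgn(19)=+, so +1.
Ram(-30, 19) = {2, 19}; no ℚ_2-point on the conic.

[2, 19]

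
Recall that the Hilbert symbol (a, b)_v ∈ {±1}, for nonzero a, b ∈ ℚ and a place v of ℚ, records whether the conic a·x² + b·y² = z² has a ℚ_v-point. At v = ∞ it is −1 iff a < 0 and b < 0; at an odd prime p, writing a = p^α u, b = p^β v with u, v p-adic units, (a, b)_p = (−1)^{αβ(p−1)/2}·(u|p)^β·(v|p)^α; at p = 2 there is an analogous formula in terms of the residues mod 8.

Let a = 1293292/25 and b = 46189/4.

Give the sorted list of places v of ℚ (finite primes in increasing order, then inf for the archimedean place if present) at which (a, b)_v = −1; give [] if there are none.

[7, 13, 17, 19]

Mod squares: a ≡ 323323, b ≡ 46189. Check v ∈ {∞, 2, 5, 7, 11, 13, 17, 19}.
v=∞: 323323 > 0 and 46189 > 0  ⇒  (a,b)_∞ = +1.
v=17: a=17^1·(≡15), b=17^1·(≡12) mod 17; (15|17)=+1, (12|17)=-1; (−1)^{1·1·8}·(+1)^1·(-1)^1 = -1.
v=11: a=11^1·(≡5), b=11^1·(≡2) mod 11; (5|11)=+1, (2|11)=-1; (−1)^{1·1·5}·(+1)^1·(-1)^1 = +1.
v=13: a=13^1·(≡5), b=13^1·(≡1) mod 13; (5|13)=-1, (1|13)=+1; (−1)^{1·1·6}·(-1)^1·(+1)^1 = -1.
v=5: a=5^-2·(≡2), b=5^0·(≡1) mod 5; (2|5)=-1, (1|5)=+1; (−1)^{-2·0·2}·(-1)^0·(+1)^-2 = +1.
v=7: a=7^1·(≡3), b=7^0·(≡6) mod 7; (3|7)=-1, (6|7)=-1; (−1)^{1·0·3}·(-1)^0·(-1)^1 = -1.
v=2: v_2(a)=2, v_2(b)=-2; units ≡ 3, 5 (mod 8); ε·ε+αω+βω = 1·0+2·1+-2·1 ≡ 0  ⇒  (a,b)_2 = +1.
v=19: a=19^1·(≡8), b=19^1·(≡14) mod 19; (8|19)=-1, (14|19)=-1; (−1)^{1·1·9}·(-1)^1·(-1)^1 = -1.
(323323, 46189 / ℚ) ramifies at {7, 13, 17, 19}: a division algebra.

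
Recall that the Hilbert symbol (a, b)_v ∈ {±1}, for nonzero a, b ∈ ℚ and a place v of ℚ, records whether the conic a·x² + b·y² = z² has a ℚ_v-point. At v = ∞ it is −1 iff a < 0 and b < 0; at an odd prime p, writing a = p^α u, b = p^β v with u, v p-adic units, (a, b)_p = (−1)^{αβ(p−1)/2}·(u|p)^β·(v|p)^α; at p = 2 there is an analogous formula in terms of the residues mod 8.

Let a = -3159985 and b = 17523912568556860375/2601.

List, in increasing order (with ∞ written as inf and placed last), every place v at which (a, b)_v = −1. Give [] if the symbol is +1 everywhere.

[2, 19]

(a, b) ≡ (-3159985, 35815) mod (ℚ^×)²; places V = {2, 3, 5, 7, 13, 17, 19, 29, 31, 37, ∞}.
(a,b)_13: α=0, u≡3; β=1, v≡1 (mod 13); (3|13)=+1, (1|13)=+1; sign (−1)^0·+1^1·+1^0 = +1.
(a,b)_5: α=1, u≡3; β=3, v≡3 (mod 5); (3|5)=-1, (3|5)=-1; sign (−1)^0·-1^3·-1^1 = +1.
(a,b)_31: α=1, u≡24; β=2, v≡5 (mod 31); (24|31)=-1, (5|31)=+1; sign (−1)^0·-1^2·+1^1 = +1.
(a,b)_29: α=1, u≡17; β=3, v≡12 (mod 29); (17|29)=-1, (12|29)=-1; sign (−1)^0·-1^3·-1^1 = +1.
(a,b)_3: α=0, u≡2; β=-2, v≡1 (mod 3); (2|3)=-1, (1|3)=+1; sign (−1)^0·-1^-2·+1^0 = +1.
(a,b)_2: α=0, β=0; u≡7, v≡7 (mod 8); ε(u)ε(v)=1·1, αω(v)=0·0, βω(u)=0·0; sum ≡ 1  ⇒  -1.
(a,b)_17: α=0, u≡9; β=-2, v≡4 (mod 17); (9|17)=+1, (4|17)=+1; sign (−1)^0·+1^-2·+1^0 = +1.
(a,b)_7: α=0, u≡4; β=2, v≡5 (mod 7); (4|7)=+1, (5|7)=-1; sign (−1)^0·+1^2·-1^0 = +1.
(a,b)_37: α=1, u≡28; β=2, v≡26 (mod 37); (28|37)=+1, (26|37)=+1; sign (−1)^0·+1^2·+1^1 = +1.
(a,b)_∞: sgn(-3159985)=−, sgn(35815)=+, so +1.
(a,b)_19: α=1, u≡11; β=3, v≡17 (mod 19); (11|19)=+1, (17|19)=+1; sign (−1)^1·+1^3·+1^1 = -1.
|Ram(-3159985, 35815)| = 2, even; anisotropic at {2, 19}.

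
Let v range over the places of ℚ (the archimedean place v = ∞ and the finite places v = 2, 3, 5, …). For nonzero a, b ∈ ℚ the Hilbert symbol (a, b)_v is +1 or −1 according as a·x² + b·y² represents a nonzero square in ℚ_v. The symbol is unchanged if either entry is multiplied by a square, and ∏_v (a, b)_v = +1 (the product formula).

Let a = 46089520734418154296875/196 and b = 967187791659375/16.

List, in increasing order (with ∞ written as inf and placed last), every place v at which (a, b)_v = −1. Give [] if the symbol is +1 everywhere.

Mod squares: a ≡ 167739, b ≡ 55. Check v ∈ {∞, 2, 3, 5, 7, 11, 13, 17, 23}.
v=2: v_2(a)=-2, v_2(b)=-4; units ≡ 3, 7 (mod 8); ε·ε+αω+βω = 1·1+-2·0+-4·1 ≡ 1  ⇒  (a,b)_2 = -1.
v=∞: 167739 > 0 and 55 > 0  ⇒  (a,b)_∞ = +1.
v=13: a=13^3·(≡8), b=13^2·(≡10) mod 13; (8|13)=-1, (10|13)=+1; (−1)^{3·2·6}·(-1)^2·(+1)^3 = +1.
v=3: a=3^3·(≡2), b=3^2·(≡1) mod 3; (2|3)=-1, (1|3)=+1; (−1)^{3·2·1}·(-1)^2·(+1)^3 = +1.
v=23: a=23^3·(≡6), b=23^2·(≡9) mod 23; (6|23)=+1, (9|23)=+1; (−1)^{3·2·11}·(+1)^2·(+1)^3 = +1.
v=17: a=17^3·(≡3), b=17^2·(≡2) mod 17; (3|17)=-1, (2|17)=+1; (−1)^{3·2·8}·(-1)^2·(+1)^3 = +1.
v=7: a=7^-2·(≡3), b=7^0·(≡3) mod 7; (3|7)=-1, (3|7)=-1; (−1)^{-2·0·3}·(-1)^0·(-1)^-2 = +1.
v=5: a=5^10·(≡4), b=5^5·(≡1) mod 5; (4|5)=+1, (1|5)=+1; (−1)^{10·5·2}·(+1)^5·(+1)^10 = +1.
v=11: a=11^3·(≡3), b=11^3·(≡4) mod 11; (3|11)=+1, (4|11)=+1; (−1)^{3·3·5}·(+1)^3·(+1)^3 = -1.
(167739, 55 / ℚ) ramifies at {2, 11}: a division algebra.

[2, 11]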